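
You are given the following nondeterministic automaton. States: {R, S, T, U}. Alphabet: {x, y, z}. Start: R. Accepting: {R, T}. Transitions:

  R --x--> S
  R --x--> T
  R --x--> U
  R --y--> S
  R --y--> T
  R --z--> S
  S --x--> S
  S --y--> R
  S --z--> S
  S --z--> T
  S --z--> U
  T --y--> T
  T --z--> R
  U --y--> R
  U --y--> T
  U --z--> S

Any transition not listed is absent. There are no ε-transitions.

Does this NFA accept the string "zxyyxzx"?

Start in {R}.
Read 'z': R→{S}; now {S}.
Read 'x': S→{S}; now {S}.
Read 'y': S→{R}; now {R}.
Read 'y': R→{S, T}; now {S, T}.
Read 'x': S→{S}, T→∅; now {S}.
Read 'z': S→{S, T, U}; now {S, T, U}.
Read 'x': S→{S}, T→∅, U→∅; now {S}.
The final set {S} contains no accepting state.

No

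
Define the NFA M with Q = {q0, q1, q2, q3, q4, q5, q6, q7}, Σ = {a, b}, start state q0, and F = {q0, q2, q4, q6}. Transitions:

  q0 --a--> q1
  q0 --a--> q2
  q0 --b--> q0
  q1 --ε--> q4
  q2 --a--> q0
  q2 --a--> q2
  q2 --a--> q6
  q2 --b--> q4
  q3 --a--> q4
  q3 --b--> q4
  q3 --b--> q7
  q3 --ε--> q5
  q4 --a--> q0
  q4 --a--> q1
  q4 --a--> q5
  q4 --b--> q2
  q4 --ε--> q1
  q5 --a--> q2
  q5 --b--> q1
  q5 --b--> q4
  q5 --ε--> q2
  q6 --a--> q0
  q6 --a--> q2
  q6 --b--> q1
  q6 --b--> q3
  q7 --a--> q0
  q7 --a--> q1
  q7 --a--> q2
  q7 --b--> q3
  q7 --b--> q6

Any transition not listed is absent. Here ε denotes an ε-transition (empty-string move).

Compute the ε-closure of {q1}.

{q1, q4}

Begin with {q1}.
ε-move q1 → q4; add q4.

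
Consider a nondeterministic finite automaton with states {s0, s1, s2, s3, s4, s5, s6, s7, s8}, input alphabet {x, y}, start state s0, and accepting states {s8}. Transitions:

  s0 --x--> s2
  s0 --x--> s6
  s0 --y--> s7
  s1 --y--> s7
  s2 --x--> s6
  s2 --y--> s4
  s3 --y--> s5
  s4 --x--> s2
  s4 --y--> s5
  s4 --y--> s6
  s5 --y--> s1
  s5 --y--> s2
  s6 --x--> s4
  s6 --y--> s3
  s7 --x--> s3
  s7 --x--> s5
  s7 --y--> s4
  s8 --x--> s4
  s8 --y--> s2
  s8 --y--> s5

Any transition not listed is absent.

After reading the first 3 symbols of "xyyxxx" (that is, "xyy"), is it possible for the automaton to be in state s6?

Start in {s0}.
Read 'x': s0→{s2, s6}; now {s2, s6}.
Read 'y': s2→{s4}, s6→{s3}; now {s3, s4}.
Read 'y': s3→{s5}, s4→{s5, s6}; now {s5, s6}.
State s6 is in {s5, s6}.

Yes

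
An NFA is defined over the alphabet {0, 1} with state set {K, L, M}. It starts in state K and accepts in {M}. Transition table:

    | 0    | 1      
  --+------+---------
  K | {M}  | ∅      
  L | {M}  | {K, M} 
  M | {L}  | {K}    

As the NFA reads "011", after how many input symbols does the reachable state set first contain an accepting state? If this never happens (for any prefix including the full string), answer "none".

1

Start in {K}.
Read '0': {K} → {M}.
None of the earlier sets intersect F, but {M} does.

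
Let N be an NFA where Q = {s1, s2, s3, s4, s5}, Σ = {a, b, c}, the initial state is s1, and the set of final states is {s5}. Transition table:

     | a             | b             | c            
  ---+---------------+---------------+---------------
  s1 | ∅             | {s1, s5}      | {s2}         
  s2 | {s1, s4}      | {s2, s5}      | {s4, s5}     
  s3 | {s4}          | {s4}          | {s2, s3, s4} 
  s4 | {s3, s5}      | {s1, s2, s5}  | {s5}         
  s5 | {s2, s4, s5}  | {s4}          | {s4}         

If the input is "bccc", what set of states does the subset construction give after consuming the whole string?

Start in {s1}.
Read 'b': s1→{s1, s5}; now {s1, s5}.
Read 'c': s1→{s2}, s5→{s4}; now {s2, s4}.
Read 'c': s2→{s4, s5}, s4→{s5}; now {s4, s5}.
Read 'c': s4→{s5}, s5→{s4}; now {s4, s5}.

{s4, s5}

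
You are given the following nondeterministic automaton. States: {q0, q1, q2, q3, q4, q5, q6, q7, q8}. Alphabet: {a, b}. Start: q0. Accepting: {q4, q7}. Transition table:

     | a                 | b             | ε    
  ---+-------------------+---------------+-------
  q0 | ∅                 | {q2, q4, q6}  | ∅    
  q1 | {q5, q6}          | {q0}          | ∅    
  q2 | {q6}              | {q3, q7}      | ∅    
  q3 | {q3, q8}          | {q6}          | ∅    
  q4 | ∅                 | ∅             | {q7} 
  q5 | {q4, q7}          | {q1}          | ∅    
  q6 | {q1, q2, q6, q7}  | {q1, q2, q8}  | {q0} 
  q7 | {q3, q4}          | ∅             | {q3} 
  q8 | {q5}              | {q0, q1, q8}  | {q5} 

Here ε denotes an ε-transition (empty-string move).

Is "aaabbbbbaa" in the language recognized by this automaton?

No

Start in {q0}.
Read 'a': q0→∅; now ∅.
The set is empty and remains empty for the remaining 9 symbols.
The final set ∅ contains no accepting state.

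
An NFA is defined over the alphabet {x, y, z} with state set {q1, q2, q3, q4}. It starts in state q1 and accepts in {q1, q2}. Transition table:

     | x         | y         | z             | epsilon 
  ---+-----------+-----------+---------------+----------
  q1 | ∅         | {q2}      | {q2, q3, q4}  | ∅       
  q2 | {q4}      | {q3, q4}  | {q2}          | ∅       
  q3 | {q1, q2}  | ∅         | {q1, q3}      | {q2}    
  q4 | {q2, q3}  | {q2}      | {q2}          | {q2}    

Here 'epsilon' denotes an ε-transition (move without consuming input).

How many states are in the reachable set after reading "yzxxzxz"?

3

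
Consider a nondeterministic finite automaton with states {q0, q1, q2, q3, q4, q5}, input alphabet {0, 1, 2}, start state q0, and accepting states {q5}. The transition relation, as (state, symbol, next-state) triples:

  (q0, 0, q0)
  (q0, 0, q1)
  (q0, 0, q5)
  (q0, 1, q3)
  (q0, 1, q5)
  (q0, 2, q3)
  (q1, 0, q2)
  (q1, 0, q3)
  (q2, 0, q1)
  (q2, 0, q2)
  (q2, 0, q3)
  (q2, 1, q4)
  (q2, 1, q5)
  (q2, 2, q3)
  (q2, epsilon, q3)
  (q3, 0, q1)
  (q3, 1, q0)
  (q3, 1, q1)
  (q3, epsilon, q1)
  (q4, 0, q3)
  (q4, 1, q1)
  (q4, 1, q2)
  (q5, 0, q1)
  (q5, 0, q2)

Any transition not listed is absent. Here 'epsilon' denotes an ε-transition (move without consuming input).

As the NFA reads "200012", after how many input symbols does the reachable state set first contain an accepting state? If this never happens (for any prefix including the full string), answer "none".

Start in {q0}.
Read '2': {q0} → {q1, q3}.
Read '0': {q1, q3} → {q1, q2, q3}.
Read '0': {q1, q2, q3} → {q1, q2, q3}.
Read '0': {q1, q2, q3} → {q1, q2, q3}.
Read '1': {q1, q2, q3} → {q0, q1, q4, q5}.
None of the earlier sets intersect F, but {q0, q1, q4, q5} does.

5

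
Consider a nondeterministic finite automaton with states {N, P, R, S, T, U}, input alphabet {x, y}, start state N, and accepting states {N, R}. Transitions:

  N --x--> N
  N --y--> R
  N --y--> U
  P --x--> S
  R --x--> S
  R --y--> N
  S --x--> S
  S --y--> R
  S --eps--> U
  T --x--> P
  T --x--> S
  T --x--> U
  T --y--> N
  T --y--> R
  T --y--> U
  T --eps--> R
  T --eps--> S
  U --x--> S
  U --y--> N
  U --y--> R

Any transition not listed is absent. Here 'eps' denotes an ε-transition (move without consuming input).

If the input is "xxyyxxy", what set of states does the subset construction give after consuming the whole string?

{N, R, U}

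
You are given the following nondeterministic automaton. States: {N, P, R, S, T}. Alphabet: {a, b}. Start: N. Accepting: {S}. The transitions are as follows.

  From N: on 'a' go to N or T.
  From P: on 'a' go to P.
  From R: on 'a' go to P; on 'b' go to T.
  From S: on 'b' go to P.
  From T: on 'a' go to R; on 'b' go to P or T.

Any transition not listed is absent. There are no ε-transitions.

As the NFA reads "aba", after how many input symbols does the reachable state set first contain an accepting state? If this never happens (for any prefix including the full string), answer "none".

Start in {N}.
Read 'a': N→{N, T}; now {N, T}.
Read 'b': N→∅, T→{P, T}; now {P, T}.
Read 'a': P→{P}, T→{R}; now {P, R}.
No reachable set along the way intersects F.

none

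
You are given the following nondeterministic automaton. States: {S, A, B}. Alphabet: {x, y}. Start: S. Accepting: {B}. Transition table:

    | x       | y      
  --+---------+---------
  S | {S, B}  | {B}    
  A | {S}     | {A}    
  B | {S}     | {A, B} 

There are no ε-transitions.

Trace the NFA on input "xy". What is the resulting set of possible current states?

{A, B}

Start in {S}.
Read 'x': S→{S, B}; now {S, B}.
Read 'y': S→{B}, B→{A, B}; now {A, B}.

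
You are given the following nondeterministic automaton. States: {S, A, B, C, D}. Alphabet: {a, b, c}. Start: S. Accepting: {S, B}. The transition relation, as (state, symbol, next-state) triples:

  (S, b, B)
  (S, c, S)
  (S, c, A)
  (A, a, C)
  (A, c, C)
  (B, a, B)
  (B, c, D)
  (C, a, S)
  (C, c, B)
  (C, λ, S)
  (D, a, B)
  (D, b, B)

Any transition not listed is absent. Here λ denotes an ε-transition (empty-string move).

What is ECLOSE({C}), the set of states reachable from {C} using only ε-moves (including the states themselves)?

{S, C}

Begin with {C}.
ε-move C → S; add S.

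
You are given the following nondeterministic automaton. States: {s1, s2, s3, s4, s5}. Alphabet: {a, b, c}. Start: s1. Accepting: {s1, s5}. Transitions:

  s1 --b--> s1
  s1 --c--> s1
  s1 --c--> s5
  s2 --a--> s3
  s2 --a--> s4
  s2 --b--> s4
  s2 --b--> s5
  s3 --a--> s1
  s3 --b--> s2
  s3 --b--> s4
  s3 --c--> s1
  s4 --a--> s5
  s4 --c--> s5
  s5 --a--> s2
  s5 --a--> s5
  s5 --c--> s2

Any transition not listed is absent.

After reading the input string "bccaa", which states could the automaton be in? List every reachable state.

{s1, s2, s3, s4, s5}

Start in {s1}.
Read 'b': s1→{s1}; now {s1}.
Read 'c': s1→{s1, s5}; now {s1, s5}.
Read 'c': s1→{s1, s5}, s5→{s2}; now {s1, s2, s5}.
Read 'a': s1→∅, s2→{s3, s4}, s5→{s2, s5}; now {s2, s3, s4, s5}.
Read 'a': s2→{s3, s4}, s3→{s1}, s4→{s5}, s5→{s2, s5}; now {s1, s2, s3, s4, s5}.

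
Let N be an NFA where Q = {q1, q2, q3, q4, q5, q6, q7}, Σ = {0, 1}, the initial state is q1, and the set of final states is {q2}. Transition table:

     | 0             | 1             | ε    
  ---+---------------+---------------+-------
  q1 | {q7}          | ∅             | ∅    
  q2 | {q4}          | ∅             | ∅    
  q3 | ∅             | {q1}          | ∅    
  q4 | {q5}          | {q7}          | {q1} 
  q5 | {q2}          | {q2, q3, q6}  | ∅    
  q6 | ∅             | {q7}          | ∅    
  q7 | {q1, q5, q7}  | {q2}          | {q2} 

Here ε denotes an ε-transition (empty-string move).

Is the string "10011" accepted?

No

Start in {q1}.
Read '1': q1→∅; now ∅.
The set is empty and remains empty for the remaining 4 symbols.
The final set ∅ contains no accepting state.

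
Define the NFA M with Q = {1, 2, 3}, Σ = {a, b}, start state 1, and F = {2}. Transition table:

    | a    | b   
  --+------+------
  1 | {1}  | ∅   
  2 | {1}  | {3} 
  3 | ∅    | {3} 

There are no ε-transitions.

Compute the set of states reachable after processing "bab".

Start in {1}.
Read 'b': 1→∅; now ∅.
The set is empty and remains empty for the remaining 2 symbols.

∅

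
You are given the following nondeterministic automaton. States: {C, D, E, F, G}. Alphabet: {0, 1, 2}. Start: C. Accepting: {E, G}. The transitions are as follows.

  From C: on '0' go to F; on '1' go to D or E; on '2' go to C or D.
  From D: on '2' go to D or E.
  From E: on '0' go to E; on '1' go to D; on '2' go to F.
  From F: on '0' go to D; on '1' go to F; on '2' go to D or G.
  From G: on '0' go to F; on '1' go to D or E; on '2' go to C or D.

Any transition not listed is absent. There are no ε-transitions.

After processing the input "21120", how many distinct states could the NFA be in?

Start in {C}.
Read '2': {C} → {C, D}.
Read '1': {C, D} → {D, E}.
Read '1': {D, E} → {D}.
Read '2': {D} → {D, E}.
Read '0': {D, E} → {E}.
That set has 1 state.

1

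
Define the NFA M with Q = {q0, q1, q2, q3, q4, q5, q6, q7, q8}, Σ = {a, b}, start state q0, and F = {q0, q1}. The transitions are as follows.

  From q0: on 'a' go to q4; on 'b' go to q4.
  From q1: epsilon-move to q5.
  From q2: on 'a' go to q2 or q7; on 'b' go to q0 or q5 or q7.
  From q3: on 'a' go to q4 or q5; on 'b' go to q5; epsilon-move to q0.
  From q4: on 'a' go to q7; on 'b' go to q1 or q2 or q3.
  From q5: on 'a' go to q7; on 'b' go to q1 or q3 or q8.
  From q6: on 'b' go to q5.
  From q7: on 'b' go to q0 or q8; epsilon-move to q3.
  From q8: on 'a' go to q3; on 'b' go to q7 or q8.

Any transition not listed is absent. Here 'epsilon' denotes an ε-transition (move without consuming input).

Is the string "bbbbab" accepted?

Start in {q0}.
Read 'b': {q0} → {q4}.
Read 'b': {q4} → {q0, q1, q2, q3, q5}.
Read 'b': {q0, q1, q2, q3, q5} → {q0, q1, q3, q4, q5, q7, q8}.
Read 'b': {q0, q1, q3, q4, q5, q7, q8} → {q0, q1, q2, q3, q4, q5, q7, q8}.
Read 'a': {q0, q1, q2, q3, q4, q5, q7, q8} → {q0, q2, q3, q4, q5, q7}.
Read 'b': {q0, q2, q3, q4, q5, q7} → {q0, q1, q2, q3, q4, q5, q7, q8}.
The final set {q0, q1, q2, q3, q4, q5, q7, q8} contains the accepting states q0, q1.

Yes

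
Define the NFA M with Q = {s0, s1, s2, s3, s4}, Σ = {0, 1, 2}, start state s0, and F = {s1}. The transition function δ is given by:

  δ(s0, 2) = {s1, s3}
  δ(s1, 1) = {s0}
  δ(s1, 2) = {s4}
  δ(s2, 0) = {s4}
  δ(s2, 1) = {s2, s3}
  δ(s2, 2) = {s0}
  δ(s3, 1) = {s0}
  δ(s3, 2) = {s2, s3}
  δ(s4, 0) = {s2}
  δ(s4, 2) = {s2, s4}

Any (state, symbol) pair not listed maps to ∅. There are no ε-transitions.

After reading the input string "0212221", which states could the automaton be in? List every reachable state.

Start in {s0}.
Read '0': {s0} → ∅.
The set is empty and remains empty for the remaining 6 symbols.

∅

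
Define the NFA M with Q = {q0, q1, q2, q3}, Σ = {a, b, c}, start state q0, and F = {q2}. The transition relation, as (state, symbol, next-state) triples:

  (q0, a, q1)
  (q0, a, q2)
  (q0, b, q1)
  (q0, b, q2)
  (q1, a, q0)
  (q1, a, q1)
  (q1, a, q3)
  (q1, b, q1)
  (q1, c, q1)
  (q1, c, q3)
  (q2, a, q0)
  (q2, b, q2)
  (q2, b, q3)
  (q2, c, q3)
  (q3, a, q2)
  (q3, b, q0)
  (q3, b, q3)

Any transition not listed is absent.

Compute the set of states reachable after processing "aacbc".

{q1, q3}

Start in {q0}.
Read 'a': q0→{q1, q2}; now {q1, q2}.
Read 'a': q1→{q0, q1, q3}, q2→{q0}; now {q0, q1, q3}.
Read 'c': q0→∅, q1→{q1, q3}, q3→∅; now {q1, q3}.
Read 'b': q1→{q1}, q3→{q0, q3}; now {q0, q1, q3}.
Read 'c': q0→∅, q1→{q1, q3}, q3→∅; now {q1, q3}.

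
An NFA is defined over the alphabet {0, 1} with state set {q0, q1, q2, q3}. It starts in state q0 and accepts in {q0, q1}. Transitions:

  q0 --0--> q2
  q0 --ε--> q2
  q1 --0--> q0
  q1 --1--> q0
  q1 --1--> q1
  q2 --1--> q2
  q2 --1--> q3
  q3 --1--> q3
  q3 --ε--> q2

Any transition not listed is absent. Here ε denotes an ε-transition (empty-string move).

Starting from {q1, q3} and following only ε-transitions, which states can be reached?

{q1, q2, q3}

Begin with {q1, q3}.
ε-move q3 → q2; add q2.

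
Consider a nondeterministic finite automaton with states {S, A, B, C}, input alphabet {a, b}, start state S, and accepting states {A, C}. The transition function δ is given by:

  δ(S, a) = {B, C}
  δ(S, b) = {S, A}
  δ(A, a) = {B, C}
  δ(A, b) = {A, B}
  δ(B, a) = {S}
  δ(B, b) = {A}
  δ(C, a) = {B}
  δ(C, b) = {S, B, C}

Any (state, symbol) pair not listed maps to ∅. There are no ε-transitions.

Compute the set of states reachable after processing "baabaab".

Start in {S}.
Read 'b': S→{S, A}; now {S, A}.
Read 'a': S→{B, C}, A→{B, C}; now {B, C}.
Read 'a': B→{S}, C→{B}; now {S, B}.
Read 'b': S→{S, A}, B→{A}; now {S, A}.
Read 'a': S→{B, C}, A→{B, C}; now {B, C}.
Read 'a': B→{S}, C→{B}; now {S, B}.
Read 'b': S→{S, A}, B→{A}; now {S, A}.

{S, A}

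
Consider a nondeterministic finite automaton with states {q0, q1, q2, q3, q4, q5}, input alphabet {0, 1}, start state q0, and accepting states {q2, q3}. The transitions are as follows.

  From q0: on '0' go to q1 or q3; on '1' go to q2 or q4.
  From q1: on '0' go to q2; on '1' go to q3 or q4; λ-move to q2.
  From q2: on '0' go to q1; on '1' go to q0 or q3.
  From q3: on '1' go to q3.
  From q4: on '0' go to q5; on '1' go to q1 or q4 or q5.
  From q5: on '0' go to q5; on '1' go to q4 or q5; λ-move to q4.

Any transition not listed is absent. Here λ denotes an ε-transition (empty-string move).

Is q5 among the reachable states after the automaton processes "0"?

No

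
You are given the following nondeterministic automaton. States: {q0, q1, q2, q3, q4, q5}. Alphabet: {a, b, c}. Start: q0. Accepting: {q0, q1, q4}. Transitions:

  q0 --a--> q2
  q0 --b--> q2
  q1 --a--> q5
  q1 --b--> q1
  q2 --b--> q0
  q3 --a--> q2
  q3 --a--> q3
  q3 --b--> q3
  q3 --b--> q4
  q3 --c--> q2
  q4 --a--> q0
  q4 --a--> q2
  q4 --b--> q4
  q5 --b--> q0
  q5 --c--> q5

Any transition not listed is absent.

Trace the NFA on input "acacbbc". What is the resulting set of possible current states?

Start in {q0}.
Read 'a': q0→{q2}; now {q2}.
Read 'c': q2→∅; now ∅.
The set is empty and remains empty for the remaining 5 symbols.

∅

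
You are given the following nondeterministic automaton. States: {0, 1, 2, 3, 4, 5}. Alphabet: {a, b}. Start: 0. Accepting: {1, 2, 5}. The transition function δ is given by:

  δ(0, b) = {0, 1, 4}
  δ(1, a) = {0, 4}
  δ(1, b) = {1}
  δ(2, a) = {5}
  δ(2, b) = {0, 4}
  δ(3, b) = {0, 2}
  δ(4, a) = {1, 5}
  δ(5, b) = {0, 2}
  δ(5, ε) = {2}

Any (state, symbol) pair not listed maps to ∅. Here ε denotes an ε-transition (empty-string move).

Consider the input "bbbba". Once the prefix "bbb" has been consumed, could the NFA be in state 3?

No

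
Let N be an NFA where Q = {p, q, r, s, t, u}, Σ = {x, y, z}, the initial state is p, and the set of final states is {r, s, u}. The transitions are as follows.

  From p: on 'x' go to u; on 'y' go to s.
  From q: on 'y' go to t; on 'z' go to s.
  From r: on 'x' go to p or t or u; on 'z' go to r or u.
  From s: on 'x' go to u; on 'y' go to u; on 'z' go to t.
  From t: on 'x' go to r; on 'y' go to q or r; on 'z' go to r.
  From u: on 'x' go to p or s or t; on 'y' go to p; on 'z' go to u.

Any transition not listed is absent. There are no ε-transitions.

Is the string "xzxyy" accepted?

Yes

Start in {p}.
Read 'x': {p} → {u}.
Read 'z': {u} → {u}.
Read 'x': {u} → {p, s, t}.
Read 'y': {p, s, t} → {q, r, s, u}.
Read 'y': {q, r, s, u} → {p, t, u}.
The final set {p, t, u} contains the accepting state u.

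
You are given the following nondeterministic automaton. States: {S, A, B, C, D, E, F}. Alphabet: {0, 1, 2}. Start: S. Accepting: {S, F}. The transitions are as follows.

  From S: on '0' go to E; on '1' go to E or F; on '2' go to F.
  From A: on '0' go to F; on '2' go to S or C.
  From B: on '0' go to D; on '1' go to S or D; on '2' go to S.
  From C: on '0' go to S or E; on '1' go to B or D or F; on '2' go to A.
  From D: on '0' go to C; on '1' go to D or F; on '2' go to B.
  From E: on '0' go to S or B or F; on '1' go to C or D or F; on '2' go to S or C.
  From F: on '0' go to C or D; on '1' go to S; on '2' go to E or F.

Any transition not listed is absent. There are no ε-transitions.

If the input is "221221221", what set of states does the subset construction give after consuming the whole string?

Start in {S}.
Read '2': S→{F}; now {F}.
Read '2': F→{E, F}; now {E, F}.
Read '1': E→{C, D, F}, F→{S}; now {S, C, D, F}.
Read '2': S→{F}, C→{A}, D→{B}, F→{E, F}; now {A, B, E, F}.
Read '2': A→{S, C}, B→{S}, E→{S, C}, F→{E, F}; now {S, C, E, F}.
Read '1': S→{E, F}, C→{B, D, F}, E→{C, D, F}, F→{S}; now {S, B, C, D, E, F}.
Read '2': S→{F}, B→{S}, C→{A}, D→{B}, E→{S, C}, F→{E, F}; now {S, A, B, C, E, F}.
Read '2': S→{F}, A→{S, C}, B→{S}, C→{A}, E→{S, C}, F→{E, F}; now {S, A, C, E, F}.
Read '1': S→{E, F}, A→∅, C→{B, D, F}, E→{C, D, F}, F→{S}; now {S, B, C, D, E, F}.

{S, B, C, D, E, F}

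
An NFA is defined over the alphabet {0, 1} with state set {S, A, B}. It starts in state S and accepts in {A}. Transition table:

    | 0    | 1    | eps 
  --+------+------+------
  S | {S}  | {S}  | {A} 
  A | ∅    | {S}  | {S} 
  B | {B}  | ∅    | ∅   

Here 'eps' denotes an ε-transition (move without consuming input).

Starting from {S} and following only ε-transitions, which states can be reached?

{S, A}

Begin with {S}.
ε-move S → A; add A.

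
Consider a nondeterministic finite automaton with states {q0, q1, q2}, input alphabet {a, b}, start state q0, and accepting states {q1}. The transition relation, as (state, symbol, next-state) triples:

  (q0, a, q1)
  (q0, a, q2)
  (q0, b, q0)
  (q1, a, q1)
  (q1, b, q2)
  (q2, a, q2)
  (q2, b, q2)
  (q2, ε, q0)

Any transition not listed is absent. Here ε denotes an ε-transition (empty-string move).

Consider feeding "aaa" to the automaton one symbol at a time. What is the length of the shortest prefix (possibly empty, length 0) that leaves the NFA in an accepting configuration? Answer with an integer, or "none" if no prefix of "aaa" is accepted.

Start in {q0}.
Read 'a': q0→{q1, q2}; union {q1, q2}; ε-closure = {q0, q1, q2}.
None of the earlier sets intersect F, but {q0, q1, q2} does.

1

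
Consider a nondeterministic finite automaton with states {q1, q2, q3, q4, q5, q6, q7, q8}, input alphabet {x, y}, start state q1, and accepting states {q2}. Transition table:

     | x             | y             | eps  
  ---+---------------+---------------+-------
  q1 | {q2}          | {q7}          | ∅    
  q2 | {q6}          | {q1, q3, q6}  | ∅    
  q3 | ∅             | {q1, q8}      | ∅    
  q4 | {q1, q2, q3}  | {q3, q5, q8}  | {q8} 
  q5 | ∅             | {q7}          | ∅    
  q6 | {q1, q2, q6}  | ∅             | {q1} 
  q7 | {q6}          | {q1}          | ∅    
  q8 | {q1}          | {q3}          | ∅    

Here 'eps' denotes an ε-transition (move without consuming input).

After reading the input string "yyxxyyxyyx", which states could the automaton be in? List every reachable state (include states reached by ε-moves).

{q1, q2, q6}

Start in {q1}.
Read 'y': {q1} → {q7}.
Read 'y': {q7} → {q1}.
Read 'x': {q1} → {q2}.
Read 'x': {q2} → {q1, q6}.
Read 'y': {q1, q6} → {q7}.
Read 'y': {q7} → {q1}.
Read 'x': {q1} → {q2}.
Read 'y': {q2} → {q1, q3, q6}.
Read 'y': {q1, q3, q6} → {q1, q7, q8}.
Read 'x': {q1, q7, q8} → {q1, q2, q6}.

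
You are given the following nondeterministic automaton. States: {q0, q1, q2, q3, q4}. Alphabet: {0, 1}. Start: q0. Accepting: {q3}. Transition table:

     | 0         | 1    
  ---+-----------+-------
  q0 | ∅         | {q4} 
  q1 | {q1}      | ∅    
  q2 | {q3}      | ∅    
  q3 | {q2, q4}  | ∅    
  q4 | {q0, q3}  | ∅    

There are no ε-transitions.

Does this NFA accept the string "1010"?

Yes

Start in {q0}.
Read '1': q0→{q4}; now {q4}.
Read '0': q4→{q0, q3}; now {q0, q3}.
Read '1': q0→{q4}, q3→∅; now {q4}.
Read '0': q4→{q0, q3}; now {q0, q3}.
The final set {q0, q3} contains the accepting state q3.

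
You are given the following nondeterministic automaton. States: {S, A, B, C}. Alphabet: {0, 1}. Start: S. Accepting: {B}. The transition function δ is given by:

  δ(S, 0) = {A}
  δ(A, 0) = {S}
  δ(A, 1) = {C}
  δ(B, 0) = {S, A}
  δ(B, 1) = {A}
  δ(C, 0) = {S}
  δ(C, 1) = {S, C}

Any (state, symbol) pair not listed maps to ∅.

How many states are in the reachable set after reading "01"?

1

Start in {S}.
Read '0': {S} → {A}.
Read '1': {A} → {C}.
That set has 1 state.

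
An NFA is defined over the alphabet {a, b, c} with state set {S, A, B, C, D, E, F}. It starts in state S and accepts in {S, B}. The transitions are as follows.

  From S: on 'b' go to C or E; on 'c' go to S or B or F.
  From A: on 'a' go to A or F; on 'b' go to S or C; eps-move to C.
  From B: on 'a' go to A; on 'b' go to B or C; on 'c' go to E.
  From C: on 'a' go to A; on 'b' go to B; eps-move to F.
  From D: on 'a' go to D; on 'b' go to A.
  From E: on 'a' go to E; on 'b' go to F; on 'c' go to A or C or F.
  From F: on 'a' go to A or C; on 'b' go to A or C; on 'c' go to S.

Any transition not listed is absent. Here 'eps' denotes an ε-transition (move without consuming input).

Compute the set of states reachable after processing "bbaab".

{S, A, B, C, F}

Start in {S}.
Read 'b': {S} → {C, E, F}.
Read 'b': {C, E, F} → {A, B, C, F}.
Read 'a': {A, B, C, F} → {A, C, F}.
Read 'a': {A, C, F} → {A, C, F}.
Read 'b': {A, C, F} → {S, A, B, C, F}.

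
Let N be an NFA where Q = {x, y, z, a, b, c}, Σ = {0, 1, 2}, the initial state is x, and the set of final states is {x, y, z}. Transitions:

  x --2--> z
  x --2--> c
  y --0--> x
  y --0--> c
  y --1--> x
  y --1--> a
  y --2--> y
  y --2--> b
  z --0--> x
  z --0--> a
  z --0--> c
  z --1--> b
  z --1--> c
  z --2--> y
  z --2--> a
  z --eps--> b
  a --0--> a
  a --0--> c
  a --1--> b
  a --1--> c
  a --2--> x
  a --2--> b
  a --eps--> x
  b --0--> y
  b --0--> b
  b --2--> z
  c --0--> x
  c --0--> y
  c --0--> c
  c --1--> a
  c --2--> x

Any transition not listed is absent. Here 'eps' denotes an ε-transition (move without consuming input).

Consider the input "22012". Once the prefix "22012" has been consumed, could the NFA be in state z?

Yes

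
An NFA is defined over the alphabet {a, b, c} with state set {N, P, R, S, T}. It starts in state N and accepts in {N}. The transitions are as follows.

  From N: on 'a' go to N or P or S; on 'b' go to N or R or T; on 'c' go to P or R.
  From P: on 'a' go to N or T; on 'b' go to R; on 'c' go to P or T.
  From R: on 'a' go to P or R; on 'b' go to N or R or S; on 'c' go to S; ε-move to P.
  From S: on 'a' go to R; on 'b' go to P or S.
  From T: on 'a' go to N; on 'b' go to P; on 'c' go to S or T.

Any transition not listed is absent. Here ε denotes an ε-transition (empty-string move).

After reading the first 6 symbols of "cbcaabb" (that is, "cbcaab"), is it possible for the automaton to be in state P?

Yes

Start in {N}.
Read 'c': N→{P, R}; now {P, R}.
Read 'b': P→{R}, R→{N, R, S}; union {N, R, S}; ε-closure = {N, P, R, S}.
Read 'c': N→{P, R}, P→{P, T}, R→{S}, S→∅; now {P, R, S, T}.
Read 'a': P→{N, T}, R→{P, R}, S→{R}, T→{N}; now {N, P, R, T}.
Read 'a': N→{N, P, S}, P→{N, T}, R→{P, R}, T→{N}; now {N, P, R, S, T}.
Read 'b': N→{N, R, T}, P→{R}, R→{N, R, S}, S→{P, S}, T→{P}; now {N, P, R, S, T}.
State P is in {N, P, R, S, T}.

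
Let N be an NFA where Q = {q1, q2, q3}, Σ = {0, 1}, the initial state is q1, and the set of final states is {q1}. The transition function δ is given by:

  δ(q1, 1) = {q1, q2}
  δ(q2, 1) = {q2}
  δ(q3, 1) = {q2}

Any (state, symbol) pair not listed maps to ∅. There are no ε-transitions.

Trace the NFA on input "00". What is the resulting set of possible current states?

∅

Start in {q1}.
Read '0': {q1} → ∅.
The set is empty and remains empty for the remaining 1 symbol.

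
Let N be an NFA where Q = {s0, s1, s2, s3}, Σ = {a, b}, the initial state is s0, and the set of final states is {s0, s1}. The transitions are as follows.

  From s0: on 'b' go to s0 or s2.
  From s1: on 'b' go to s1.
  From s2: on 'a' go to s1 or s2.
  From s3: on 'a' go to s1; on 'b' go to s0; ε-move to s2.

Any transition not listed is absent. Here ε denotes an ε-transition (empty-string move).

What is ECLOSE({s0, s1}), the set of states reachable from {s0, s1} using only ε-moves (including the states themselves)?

Begin with {s0, s1}.
No ε-moves leave this set, so the closure equals the set itself.

{s0, s1}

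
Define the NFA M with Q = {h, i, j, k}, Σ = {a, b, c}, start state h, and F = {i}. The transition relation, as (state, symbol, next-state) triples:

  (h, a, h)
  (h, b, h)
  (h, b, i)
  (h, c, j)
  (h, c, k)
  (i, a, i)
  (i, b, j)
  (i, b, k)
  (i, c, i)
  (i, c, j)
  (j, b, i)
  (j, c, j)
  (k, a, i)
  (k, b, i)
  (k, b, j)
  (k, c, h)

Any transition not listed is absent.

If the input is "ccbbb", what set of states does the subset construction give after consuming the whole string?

{h, i, j, k}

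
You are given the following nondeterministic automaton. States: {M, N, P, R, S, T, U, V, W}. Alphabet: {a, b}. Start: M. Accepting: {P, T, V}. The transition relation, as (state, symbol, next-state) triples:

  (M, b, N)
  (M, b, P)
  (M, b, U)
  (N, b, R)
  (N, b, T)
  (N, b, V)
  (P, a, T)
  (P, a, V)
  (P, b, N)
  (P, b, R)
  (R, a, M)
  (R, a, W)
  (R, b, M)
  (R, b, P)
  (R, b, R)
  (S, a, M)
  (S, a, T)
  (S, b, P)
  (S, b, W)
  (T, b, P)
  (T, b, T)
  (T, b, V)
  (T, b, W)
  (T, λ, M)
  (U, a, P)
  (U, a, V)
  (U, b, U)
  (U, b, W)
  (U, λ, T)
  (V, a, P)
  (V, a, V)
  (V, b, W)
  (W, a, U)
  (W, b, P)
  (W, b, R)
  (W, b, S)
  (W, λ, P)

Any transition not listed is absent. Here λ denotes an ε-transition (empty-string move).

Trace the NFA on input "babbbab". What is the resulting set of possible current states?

{M, N, P, R, S, T, U, V, W}

Start in {M}.
Read 'b': M→{N, P, U}; union {N, P, U}; ε-closure = {M, N, P, T, U}.
Read 'a': M→∅, N→∅, P→{T, V}, T→∅, U→{P, V}; union {P, T, V}; ε-closure = {M, P, T, V}.
Read 'b': M→{N, P, U}, P→{N, R}, T→{P, T, V, W}, V→{W}; union {N, P, R, T, U, V, W}; ε-closure = {M, N, P, R, T, U, V, W}.
Read 'b': M→{N, P, U}, N→{R, T, V}, P→{N, R}, R→{M, P, R}, T→{P, T, V, W}, U→{U, W}, V→{W}, W→{P, R, S}; now {M, N, P, R, S, T, U, V, W}.
Read 'b': M→{N, P, U}, N→{R, T, V}, P→{N, R}, R→{M, P, R}, S→{P, W}, T→{P, T, V, W}, U→{U, W}, V→{W}, W→{P, R, S}; now {M, N, P, R, S, T, U, V, W}.
Read 'a': M→∅, N→∅, P→{T, V}, R→{M, W}, S→{M, T}, T→∅, U→{P, V}, V→{P, V}, W→{U}; now {M, P, T, U, V, W}.
Read 'b': M→{N, P, U}, P→{N, R}, T→{P, T, V, W}, U→{U, W}, V→{W}, W→{P, R, S}; union {N, P, R, S, T, U, V, W}; ε-closure = {M, N, P, R, S, T, U, V, W}.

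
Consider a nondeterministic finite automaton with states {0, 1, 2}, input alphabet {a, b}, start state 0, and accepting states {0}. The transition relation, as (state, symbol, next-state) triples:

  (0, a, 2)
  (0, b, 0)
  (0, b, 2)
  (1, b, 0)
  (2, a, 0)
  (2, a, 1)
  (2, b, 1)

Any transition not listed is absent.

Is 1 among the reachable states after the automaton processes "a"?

Start in {0}.
Read 'a': 0→{2}; now {2}.
State 1 is not in {2}.

No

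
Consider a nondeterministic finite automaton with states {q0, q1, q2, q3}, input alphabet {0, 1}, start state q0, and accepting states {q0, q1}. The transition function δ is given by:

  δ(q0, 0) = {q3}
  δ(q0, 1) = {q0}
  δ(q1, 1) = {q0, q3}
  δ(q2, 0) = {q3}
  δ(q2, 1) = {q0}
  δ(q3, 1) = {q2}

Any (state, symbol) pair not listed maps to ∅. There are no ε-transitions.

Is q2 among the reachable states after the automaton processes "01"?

Yes

Start in {q0}.
Read '0': {q0} → {q3}.
Read '1': {q3} → {q2}.
State q2 is in {q2}.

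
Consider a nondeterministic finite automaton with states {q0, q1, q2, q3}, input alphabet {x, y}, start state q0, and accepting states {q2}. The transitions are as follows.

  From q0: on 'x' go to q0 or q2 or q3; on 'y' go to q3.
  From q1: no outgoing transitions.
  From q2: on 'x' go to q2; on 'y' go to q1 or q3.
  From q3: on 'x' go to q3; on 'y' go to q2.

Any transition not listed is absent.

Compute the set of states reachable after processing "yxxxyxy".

Start in {q0}.
Read 'y': q0→{q3}; now {q3}.
Read 'x': q3→{q3}; now {q3}.
Read 'x': q3→{q3}; now {q3}.
Read 'x': q3→{q3}; now {q3}.
Read 'y': q3→{q2}; now {q2}.
Read 'x': q2→{q2}; now {q2}.
Read 'y': q2→{q1, q3}; now {q1, q3}.

{q1, q3}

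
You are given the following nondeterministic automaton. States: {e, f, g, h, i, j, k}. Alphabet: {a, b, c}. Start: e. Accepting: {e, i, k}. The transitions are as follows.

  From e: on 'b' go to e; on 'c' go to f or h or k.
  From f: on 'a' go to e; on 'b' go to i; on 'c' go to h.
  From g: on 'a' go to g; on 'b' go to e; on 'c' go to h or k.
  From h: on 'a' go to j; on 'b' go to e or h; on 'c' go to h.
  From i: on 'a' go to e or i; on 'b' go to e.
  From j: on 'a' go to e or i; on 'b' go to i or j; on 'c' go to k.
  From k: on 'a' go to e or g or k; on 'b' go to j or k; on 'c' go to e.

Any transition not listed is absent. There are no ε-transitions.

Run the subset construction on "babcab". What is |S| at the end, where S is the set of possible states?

0

Start in {e}.
Read 'b': {e} → {e}.
Read 'a': {e} → ∅.
The set is empty and remains empty for the remaining 4 symbols.
That set has 0 states.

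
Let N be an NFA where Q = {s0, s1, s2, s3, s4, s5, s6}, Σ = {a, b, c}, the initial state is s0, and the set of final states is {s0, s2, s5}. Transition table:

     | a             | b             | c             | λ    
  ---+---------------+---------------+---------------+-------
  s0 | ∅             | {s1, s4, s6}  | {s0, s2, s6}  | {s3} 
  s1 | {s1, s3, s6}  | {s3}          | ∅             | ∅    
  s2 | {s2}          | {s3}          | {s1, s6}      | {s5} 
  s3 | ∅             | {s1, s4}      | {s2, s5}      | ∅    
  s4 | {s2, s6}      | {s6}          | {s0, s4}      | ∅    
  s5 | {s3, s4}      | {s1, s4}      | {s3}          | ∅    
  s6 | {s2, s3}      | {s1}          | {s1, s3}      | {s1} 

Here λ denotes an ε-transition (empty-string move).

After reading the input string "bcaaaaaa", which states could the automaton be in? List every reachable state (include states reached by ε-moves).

{s1, s2, s3, s4, s5, s6}

Start: ε-closure({s0}) = {s0, s3}.
Read 'b': s0→{s1, s4, s6}, s3→{s1, s4}; now {s1, s4, s6}.
Read 'c': s1→∅, s4→{s0, s4}, s6→{s1, s3}; now {s0, s1, s3, s4}.
Read 'a': s0→∅, s1→{s1, s3, s6}, s3→∅, s4→{s2, s6}; union {s1, s2, s3, s6}; ε-closure = {s1, s2, s3, s5, s6}.
Read 'a': s1→{s1, s3, s6}, s2→{s2}, s3→∅, s5→{s3, s4}, s6→{s2, s3}; union {s1, s2, s3, s4, s6}; ε-closure = {s1, s2, s3, s4, s5, s6}.
Read 'a': s1→{s1, s3, s6}, s2→{s2}, s3→∅, s4→{s2, s6}, s5→{s3, s4}, s6→{s2, s3}; union {s1, s2, s3, s4, s6}; ε-closure = {s1, s2, s3, s4, s5, s6}.
Read 'a': s1→{s1, s3, s6}, s2→{s2}, s3→∅, s4→{s2, s6}, s5→{s3, s4}, s6→{s2, s3}; union {s1, s2, s3, s4, s6}; ε-closure = {s1, s2, s3, s4, s5, s6}.
Read 'a': s1→{s1, s3, s6}, s2→{s2}, s3→∅, s4→{s2, s6}, s5→{s3, s4}, s6→{s2, s3}; union {s1, s2, s3, s4, s6}; ε-closure = {s1, s2, s3, s4, s5, s6}.
Read 'a': s1→{s1, s3, s6}, s2→{s2}, s3→∅, s4→{s2, s6}, s5→{s3, s4}, s6→{s2, s3}; union {s1, s2, s3, s4, s6}; ε-closure = {s1, s2, s3, s4, s5, s6}.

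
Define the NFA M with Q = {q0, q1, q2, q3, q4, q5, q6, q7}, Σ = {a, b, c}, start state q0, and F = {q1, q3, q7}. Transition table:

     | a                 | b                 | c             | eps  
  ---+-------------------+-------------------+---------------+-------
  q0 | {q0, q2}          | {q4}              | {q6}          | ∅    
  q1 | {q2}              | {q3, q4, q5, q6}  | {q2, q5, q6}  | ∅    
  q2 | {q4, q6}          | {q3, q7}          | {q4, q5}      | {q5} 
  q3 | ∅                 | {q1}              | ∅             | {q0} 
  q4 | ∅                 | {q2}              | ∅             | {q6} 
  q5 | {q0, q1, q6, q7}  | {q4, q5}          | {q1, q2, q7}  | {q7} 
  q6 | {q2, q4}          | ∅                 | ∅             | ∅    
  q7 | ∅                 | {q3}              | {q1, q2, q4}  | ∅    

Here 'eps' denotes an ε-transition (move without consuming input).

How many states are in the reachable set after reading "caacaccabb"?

8

Start in {q0}.
Read 'c': {q0} → {q6}.
Read 'a': {q6} → {q2, q4, q5, q6, q7}.
Read 'a': {q2, q4, q5, q6, q7} → {q0, q1, q2, q4, q5, q6, q7}.
Read 'c': {q0, q1, q2, q4, q5, q6, q7} → {q1, q2, q4, q5, q6, q7}.
Read 'a': {q1, q2, q4, q5, q6, q7} → {q0, q1, q2, q4, q5, q6, q7}.
Read 'c': {q0, q1, q2, q4, q5, q6, q7} → {q1, q2, q4, q5, q6, q7}.
Read 'c': {q1, q2, q4, q5, q6, q7} → {q1, q2, q4, q5, q6, q7}.
Read 'a': {q1, q2, q4, q5, q6, q7} → {q0, q1, q2, q4, q5, q6, q7}.
Read 'b': {q0, q1, q2, q4, q5, q6, q7} → {q0, q2, q3, q4, q5, q6, q7}.
Read 'b': {q0, q2, q3, q4, q5, q6, q7} → {q0, q1, q2, q3, q4, q5, q6, q7}.
That set has 8 states.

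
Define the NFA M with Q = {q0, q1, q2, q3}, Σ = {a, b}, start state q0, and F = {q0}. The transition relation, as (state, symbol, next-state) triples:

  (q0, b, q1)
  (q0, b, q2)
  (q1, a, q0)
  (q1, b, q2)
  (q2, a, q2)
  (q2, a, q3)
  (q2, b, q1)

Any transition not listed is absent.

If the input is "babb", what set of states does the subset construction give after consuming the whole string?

{q1, q2}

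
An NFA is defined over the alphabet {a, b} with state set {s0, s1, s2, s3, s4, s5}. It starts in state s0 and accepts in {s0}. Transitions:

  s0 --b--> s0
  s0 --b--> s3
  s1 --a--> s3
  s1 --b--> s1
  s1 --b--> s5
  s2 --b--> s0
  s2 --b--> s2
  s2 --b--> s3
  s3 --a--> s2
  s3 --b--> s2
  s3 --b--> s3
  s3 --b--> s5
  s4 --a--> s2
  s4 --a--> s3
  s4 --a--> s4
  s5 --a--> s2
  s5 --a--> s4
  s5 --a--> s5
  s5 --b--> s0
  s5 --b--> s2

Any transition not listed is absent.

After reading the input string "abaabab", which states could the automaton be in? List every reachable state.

∅

Start in {s0}.
Read 'a': s0→∅; now ∅.
The set is empty and remains empty for the remaining 6 symbols.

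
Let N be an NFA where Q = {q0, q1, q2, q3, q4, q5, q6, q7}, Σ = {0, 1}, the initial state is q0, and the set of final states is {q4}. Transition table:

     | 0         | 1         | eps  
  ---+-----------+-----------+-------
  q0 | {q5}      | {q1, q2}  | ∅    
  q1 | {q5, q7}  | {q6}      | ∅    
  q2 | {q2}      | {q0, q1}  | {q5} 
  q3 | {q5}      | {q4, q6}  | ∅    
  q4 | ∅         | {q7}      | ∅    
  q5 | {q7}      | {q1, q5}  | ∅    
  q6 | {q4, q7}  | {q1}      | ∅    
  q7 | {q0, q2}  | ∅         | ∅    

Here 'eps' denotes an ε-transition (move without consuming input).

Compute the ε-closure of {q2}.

Begin with {q2}.
ε-move q2 → q5; add q5.

{q2, q5}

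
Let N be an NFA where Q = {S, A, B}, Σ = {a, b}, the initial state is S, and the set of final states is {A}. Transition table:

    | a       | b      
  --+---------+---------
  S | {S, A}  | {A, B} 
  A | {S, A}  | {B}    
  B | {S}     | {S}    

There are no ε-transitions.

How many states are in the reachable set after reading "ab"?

2

Start in {S}.
Read 'a': {S} → {S, A}.
Read 'b': {S, A} → {A, B}.
That set has 2 states.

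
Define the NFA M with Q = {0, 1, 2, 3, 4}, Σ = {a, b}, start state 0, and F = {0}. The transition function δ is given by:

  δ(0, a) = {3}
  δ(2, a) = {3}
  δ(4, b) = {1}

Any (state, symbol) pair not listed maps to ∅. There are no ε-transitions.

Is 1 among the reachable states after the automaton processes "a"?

No

Start in {0}.
Read 'a': {0} → {3}.
State 1 is not in {3}.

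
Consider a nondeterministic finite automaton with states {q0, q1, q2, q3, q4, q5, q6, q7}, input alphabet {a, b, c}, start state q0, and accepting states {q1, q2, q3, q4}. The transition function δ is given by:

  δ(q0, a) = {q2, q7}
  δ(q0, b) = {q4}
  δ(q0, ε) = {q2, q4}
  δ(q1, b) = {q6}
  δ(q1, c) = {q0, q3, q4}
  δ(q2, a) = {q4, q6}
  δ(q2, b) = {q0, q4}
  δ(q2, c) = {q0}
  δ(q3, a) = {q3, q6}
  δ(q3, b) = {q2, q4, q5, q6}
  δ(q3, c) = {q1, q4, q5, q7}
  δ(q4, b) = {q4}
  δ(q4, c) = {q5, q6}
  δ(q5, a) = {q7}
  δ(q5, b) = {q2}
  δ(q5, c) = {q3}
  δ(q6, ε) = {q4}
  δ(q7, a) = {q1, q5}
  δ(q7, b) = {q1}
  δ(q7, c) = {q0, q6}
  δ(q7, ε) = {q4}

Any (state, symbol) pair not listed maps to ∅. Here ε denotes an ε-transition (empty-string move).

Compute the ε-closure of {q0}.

{q0, q2, q4}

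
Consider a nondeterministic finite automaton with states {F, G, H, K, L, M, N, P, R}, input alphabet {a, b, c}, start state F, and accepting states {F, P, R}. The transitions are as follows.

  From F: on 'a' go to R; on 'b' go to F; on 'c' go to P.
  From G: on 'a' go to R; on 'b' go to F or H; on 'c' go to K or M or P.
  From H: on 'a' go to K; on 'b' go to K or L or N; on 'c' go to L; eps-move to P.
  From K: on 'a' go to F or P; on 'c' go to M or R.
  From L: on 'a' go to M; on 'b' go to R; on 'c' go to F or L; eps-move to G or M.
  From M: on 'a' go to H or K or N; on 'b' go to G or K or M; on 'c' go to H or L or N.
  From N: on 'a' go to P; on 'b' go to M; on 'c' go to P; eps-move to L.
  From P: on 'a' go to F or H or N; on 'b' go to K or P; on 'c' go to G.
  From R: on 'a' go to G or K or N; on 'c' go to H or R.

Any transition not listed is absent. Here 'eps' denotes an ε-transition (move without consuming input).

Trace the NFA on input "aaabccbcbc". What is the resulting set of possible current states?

{F, G, H, K, L, M, N, P, R}

Start in {F}.
Read 'a': F→{R}; now {R}.
Read 'a': R→{G, K, N}; union {G, K, N}; ε-closure = {G, K, L, M, N}.
Read 'a': G→{R}, K→{F, P}, L→{M}, M→{H, K, N}, N→{P}; union {F, H, K, M, N, P, R}; ε-closure = {F, G, H, K, L, M, N, P, R}.
Read 'b': F→{F}, G→{F, H}, H→{K, L, N}, K→∅, L→{R}, M→{G, K, M}, N→{M}, P→{K, P}, R→∅; now {F, G, H, K, L, M, N, P, R}.
Read 'c': F→{P}, G→{K, M, P}, H→{L}, K→{M, R}, L→{F, L}, M→{H, L, N}, N→{P}, P→{G}, R→{H, R}; now {F, G, H, K, L, M, N, P, R}.
Read 'c': F→{P}, G→{K, M, P}, H→{L}, K→{M, R}, L→{F, L}, M→{H, L, N}, N→{P}, P→{G}, R→{H, R}; now {F, G, H, K, L, M, N, P, R}.
Read 'b': F→{F}, G→{F, H}, H→{K, L, N}, K→∅, L→{R}, M→{G, K, M}, N→{M}, P→{K, P}, R→∅; now {F, G, H, K, L, M, N, P, R}.
Read 'c': F→{P}, G→{K, M, P}, H→{L}, K→{M, R}, L→{F, L}, M→{H, L, N}, N→{P}, P→{G}, R→{H, R}; now {F, G, H, K, L, M, N, P, R}.
Read 'b': F→{F}, G→{F, H}, H→{K, L, N}, K→∅, L→{R}, M→{G, K, M}, N→{M}, P→{K, P}, R→∅; now {F, G, H, K, L, M, N, P, R}.
Read 'c': F→{P}, G→{K, M, P}, H→{L}, K→{M, R}, L→{F, L}, M→{H, L, N}, N→{P}, P→{G}, R→{H, R}; now {F, G, H, K, L, M, N, P, R}.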